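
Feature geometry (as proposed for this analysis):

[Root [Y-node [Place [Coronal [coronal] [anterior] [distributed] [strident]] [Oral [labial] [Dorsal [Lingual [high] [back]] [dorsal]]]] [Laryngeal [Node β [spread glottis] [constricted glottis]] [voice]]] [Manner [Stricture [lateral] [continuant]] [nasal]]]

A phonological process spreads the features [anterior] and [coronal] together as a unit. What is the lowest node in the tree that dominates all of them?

Coronal

[anterior]: Root → Y-node → Place → Coronal → [anterior].
[coronal]: Root → Y-node → Place → Coronal → [coronal].
These paths first converge at Coronal; no daughter of Coronal dominates all 2 features, so Coronal is the minimal constituent.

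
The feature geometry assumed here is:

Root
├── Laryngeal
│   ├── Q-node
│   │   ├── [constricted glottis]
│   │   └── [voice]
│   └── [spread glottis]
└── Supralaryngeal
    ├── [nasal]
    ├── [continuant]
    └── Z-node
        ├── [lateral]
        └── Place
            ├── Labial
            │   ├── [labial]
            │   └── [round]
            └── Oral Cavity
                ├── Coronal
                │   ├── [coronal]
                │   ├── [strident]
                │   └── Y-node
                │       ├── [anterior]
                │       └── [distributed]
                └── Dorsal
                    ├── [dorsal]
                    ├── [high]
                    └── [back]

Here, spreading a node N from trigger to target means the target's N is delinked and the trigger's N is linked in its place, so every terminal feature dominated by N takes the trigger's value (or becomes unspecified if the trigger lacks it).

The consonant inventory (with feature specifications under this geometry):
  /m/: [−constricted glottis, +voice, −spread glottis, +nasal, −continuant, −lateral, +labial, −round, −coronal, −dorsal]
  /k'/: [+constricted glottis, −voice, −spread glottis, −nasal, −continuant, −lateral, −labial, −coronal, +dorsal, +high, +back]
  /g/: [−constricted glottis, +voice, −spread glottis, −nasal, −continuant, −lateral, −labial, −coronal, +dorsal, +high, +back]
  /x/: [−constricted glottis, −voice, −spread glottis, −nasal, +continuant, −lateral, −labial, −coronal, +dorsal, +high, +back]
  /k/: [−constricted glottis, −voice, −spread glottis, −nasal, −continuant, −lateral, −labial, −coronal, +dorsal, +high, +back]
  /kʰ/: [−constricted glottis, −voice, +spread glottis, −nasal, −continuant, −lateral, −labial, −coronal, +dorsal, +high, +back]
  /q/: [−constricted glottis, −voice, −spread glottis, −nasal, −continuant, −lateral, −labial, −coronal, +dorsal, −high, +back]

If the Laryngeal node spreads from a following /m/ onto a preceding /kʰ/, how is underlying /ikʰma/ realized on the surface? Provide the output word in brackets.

The Laryngeal node dominates the terminals [constricted glottis], [voice], [spread glottis].
After delinking /kʰ/'s Laryngeal and linking /m/'s, the affected terminals become [−constricted glottis], [+voice], [−spread glottis]; [nasal], [continuant], [lateral], … (outside Laryngeal) are retained from /kʰ/.
The resulting bundle matches /g/ in the inventory; substituting it for /kʰ/ gives [igma].

[igma]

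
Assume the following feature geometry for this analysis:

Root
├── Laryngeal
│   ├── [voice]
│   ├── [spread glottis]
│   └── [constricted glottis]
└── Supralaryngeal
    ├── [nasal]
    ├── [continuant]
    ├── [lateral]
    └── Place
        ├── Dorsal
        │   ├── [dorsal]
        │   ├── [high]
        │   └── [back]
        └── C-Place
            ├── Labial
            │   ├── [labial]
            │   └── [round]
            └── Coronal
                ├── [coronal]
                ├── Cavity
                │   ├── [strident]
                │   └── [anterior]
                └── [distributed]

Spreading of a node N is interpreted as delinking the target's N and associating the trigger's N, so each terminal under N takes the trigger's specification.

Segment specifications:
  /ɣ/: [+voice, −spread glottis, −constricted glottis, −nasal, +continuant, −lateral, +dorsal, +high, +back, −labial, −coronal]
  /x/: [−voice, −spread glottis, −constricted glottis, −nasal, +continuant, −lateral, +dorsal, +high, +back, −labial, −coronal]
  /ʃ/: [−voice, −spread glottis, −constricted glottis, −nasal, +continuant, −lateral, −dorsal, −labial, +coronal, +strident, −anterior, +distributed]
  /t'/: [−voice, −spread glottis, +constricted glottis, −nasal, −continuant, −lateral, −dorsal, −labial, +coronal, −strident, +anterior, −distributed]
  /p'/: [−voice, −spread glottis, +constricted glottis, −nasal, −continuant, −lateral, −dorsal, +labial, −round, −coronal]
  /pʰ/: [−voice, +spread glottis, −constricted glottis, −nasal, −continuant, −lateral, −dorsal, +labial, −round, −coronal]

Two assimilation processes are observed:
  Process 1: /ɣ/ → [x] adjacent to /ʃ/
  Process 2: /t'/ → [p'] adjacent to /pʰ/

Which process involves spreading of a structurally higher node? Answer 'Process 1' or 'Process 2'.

Process 1

Process 1: the feature that changes is [voice]; the minimal node is [voice] (depth 2).
Process 2 alters [labial], [round], [coronal], [anterior], [distributed], [strident]; the lowest common ancestor is C-Place (depth 3 from Root).
[voice] (depth 2) sits above C-Place (depth 3), making Process 1 the one with the higher spreading node.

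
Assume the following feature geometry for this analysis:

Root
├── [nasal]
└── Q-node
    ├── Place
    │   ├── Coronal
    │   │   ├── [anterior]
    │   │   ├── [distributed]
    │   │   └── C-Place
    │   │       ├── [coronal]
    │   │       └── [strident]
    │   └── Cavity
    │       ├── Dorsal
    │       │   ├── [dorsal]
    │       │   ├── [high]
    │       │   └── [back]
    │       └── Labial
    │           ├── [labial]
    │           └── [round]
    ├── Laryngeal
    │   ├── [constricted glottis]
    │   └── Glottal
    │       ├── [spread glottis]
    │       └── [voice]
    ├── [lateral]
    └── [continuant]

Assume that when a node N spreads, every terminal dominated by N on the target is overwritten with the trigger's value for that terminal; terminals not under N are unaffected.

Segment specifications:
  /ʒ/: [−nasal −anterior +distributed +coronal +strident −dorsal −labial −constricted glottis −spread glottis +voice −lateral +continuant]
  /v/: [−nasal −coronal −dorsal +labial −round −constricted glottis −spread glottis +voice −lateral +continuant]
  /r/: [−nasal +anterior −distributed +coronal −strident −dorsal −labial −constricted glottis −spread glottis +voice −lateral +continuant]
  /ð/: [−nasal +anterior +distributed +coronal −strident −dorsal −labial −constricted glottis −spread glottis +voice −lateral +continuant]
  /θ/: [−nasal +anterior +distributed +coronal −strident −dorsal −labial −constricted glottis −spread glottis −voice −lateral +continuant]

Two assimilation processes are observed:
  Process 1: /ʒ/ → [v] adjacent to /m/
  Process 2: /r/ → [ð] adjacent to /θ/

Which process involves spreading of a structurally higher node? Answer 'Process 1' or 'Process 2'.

In Process 1, [labial], [round], [coronal], [anterior], [distributed], [strident] change, so the minimal spreading node is Place at depth 2.
In Process 2, [distributed] changes, so the minimal spreading node is [distributed] at depth 4.
Place (depth 2) sits above [distributed] (depth 4), making Process 1 the one with the higher spreading node.

Process 1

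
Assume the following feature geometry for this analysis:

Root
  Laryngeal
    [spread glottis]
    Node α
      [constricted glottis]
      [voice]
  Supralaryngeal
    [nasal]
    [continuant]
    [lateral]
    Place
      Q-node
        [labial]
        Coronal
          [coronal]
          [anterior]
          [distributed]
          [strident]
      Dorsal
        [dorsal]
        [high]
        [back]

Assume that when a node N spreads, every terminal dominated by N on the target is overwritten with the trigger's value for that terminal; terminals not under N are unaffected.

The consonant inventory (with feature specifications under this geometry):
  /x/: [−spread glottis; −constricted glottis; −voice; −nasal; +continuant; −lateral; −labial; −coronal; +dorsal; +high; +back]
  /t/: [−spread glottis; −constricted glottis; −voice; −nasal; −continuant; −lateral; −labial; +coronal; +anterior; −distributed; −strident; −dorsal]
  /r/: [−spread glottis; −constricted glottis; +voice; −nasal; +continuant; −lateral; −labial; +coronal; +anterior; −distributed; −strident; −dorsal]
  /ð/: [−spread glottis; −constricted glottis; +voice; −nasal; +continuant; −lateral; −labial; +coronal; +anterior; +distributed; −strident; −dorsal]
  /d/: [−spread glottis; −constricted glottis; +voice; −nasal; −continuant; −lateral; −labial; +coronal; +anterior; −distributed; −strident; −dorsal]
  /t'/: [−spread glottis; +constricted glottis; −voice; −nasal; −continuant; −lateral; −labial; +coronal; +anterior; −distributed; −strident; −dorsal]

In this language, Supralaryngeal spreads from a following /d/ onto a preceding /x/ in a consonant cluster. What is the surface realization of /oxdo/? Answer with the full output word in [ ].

Terminals under Supralaryngeal in this geometry: [nasal], [continuant], [lateral], [labial], [coronal], [anterior], [distributed], [strident], [dorsal], [high], [back].
After delinking /x/'s Supralaryngeal and linking /d/'s, the affected terminals become [−nasal], [−continuant], [−lateral], [−labial], [+coronal], [+anterior], [−distributed], [−strident], [−dorsal]; [spread glottis], [constricted glottis], [voice] (outside Supralaryngeal) are retained from /x/.
The resulting bundle matches /t/ in the inventory; substituting it for /x/ gives [otdo].

[otdo]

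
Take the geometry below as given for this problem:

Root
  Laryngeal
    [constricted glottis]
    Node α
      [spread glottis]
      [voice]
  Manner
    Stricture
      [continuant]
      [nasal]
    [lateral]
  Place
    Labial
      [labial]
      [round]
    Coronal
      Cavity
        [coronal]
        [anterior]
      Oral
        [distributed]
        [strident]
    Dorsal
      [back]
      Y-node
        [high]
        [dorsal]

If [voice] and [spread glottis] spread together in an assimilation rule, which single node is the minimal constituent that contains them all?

Node α

[voice] is immediately dominated by Node α.
[spread glottis] is immediately dominated by Node α.
Node α is the lowest common ancestor — every listed feature sits under it, and no single subconstituent of Node α covers them all.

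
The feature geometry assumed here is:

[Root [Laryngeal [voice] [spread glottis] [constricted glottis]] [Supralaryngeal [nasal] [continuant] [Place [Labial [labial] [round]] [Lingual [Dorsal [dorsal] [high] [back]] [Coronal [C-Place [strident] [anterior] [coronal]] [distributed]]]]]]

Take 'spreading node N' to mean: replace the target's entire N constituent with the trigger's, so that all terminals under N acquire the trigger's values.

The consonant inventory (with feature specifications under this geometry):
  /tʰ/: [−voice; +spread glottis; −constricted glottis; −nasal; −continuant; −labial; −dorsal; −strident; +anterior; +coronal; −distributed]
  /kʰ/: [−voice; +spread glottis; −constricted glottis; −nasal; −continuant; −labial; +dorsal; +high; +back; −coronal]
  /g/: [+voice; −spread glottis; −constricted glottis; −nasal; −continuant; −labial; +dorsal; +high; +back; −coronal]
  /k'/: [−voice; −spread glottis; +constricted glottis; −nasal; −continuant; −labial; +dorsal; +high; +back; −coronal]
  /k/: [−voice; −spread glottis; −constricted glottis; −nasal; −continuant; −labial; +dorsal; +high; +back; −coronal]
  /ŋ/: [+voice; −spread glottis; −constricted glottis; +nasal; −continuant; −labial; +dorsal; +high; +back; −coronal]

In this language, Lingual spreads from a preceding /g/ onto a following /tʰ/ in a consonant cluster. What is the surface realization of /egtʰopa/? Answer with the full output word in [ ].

[egkʰopa]

Lingual immediately or transitively dominates [dorsal], [high], [back], [strident], [anterior], [coronal], [distributed].
After delinking /tʰ/'s Lingual and linking /g/'s, the affected terminals become [+dorsal], [+high], [+back], [−coronal]; [voice], [spread glottis], [constricted glottis], … (outside Lingual) are retained from /tʰ/.
The resulting bundle matches /kʰ/ in the inventory; substituting it for /tʰ/ gives [egkʰopa].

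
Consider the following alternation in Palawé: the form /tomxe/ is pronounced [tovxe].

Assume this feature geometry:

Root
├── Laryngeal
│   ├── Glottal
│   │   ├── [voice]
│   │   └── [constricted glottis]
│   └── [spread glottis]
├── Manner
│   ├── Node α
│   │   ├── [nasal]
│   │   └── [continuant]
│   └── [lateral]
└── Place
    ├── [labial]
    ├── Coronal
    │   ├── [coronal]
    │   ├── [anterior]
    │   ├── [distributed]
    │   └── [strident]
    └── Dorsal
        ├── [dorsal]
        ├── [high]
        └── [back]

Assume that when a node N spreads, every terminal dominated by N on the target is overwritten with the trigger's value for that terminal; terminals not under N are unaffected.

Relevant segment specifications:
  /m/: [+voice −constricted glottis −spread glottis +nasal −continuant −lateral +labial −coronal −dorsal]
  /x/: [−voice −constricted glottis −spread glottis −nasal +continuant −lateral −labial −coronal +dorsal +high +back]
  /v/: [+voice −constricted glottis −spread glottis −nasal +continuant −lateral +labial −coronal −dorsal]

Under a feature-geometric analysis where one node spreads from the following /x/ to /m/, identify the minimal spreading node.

Node α

/m/ and [v] differ in [nasal], [continuant]; every other specified feature is identical.
These terminals are all dominated by Node α, and no proper subconstituent of Node α covers them all; Node α is their lowest common ancestor.
Spreading Node α from /x/ overwrites each of those terminals with /x/'s values, yielding exactly [v].
Features on which the two segments disagree outside Node α, such as [voice], [labial], are unchanged — nothing dominating them spread, and Node α is the minimal sufficient constituent.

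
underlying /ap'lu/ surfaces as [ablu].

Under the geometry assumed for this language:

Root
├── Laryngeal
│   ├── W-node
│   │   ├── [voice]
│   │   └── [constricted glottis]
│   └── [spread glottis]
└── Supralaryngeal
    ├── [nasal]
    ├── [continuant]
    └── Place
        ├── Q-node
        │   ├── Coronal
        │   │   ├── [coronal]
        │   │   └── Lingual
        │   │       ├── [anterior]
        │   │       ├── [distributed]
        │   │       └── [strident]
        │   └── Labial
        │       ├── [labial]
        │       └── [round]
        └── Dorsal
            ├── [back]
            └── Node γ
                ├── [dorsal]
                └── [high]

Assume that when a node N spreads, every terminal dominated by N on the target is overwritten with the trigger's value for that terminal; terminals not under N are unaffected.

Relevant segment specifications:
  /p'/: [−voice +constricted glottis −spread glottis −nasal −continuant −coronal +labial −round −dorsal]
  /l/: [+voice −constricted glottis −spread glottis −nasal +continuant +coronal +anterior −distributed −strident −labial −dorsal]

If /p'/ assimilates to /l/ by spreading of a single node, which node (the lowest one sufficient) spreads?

W-node

The alternation /p'/ → [b] changes [voice], [constricted glottis] and nothing else.
These terminals are all dominated by W-node, and no proper subconstituent of W-node covers them all; W-node is their lowest common ancestor.
If W-node spreads, every terminal under it takes /l/'s value, producing [b] as observed.
Features on which the two segments disagree outside W-node, such as [continuant], [labial], are unchanged — nothing dominating them spread, and W-node is the minimal sufficient constituent.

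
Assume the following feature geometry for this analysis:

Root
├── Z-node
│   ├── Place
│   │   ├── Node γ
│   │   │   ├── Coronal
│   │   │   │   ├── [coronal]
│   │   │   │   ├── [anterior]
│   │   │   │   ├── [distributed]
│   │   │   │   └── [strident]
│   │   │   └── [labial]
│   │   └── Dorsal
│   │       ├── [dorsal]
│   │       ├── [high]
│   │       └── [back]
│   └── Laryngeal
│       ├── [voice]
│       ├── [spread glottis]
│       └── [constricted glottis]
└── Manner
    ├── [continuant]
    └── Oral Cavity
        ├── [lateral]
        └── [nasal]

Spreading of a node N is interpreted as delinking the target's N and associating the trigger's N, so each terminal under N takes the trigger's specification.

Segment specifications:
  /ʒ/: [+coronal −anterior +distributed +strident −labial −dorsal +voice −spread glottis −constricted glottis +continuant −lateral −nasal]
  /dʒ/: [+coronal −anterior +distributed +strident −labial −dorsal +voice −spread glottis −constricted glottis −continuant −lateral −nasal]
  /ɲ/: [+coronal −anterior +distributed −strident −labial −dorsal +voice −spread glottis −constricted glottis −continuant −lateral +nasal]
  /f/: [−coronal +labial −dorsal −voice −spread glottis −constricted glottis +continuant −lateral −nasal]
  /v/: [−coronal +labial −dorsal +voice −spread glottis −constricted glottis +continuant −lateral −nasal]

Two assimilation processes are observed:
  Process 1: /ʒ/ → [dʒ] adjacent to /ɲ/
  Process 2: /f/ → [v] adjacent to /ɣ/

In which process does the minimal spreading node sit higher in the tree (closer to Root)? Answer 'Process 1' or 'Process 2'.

Process 1: the feature that changes is [continuant]; the minimal node is [continuant] (depth 2).
Process 2: the feature that changes is [voice]; the minimal node is [voice] (depth 3).
[continuant] is closer to Root than [voice], so Process 1 spreads the higher node.

Process 1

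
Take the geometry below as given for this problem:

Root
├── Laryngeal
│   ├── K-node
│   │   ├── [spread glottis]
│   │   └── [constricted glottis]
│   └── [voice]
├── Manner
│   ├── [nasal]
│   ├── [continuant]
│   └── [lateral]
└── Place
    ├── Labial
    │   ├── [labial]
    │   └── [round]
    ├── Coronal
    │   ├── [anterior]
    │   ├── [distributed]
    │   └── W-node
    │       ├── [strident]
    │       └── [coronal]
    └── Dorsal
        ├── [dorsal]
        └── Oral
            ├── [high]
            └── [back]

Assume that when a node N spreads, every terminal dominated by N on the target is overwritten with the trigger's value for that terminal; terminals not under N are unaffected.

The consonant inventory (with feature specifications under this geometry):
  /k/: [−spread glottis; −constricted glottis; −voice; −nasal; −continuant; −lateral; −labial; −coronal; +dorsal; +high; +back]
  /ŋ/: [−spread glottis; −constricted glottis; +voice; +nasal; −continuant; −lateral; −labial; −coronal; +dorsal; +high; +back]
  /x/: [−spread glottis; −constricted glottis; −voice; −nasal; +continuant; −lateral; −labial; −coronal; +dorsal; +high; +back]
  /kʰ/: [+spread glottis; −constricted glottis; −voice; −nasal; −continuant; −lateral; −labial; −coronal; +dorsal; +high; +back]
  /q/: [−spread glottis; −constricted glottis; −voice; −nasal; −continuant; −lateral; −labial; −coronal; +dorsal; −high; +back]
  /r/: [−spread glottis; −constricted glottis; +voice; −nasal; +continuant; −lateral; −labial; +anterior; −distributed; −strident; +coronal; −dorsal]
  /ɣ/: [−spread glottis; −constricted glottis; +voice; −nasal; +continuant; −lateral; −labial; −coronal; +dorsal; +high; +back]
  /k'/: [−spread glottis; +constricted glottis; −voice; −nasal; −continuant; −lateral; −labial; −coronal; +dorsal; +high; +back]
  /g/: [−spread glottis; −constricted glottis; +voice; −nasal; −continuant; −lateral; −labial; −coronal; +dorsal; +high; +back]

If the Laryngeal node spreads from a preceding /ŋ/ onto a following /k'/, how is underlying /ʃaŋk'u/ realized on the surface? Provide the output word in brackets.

Laryngeal immediately or transitively dominates [spread glottis], [constricted glottis], [voice].
After delinking /k'/'s Laryngeal and linking /ŋ/'s, the affected terminals become [−spread glottis], [−constricted glottis], [+voice]; [nasal], [continuant], [lateral], … (outside Laryngeal) are retained from /k'/.
The resulting bundle matches /g/ in the inventory; substituting it for /k'/ gives [ʃaŋgu].

[ʃaŋgu]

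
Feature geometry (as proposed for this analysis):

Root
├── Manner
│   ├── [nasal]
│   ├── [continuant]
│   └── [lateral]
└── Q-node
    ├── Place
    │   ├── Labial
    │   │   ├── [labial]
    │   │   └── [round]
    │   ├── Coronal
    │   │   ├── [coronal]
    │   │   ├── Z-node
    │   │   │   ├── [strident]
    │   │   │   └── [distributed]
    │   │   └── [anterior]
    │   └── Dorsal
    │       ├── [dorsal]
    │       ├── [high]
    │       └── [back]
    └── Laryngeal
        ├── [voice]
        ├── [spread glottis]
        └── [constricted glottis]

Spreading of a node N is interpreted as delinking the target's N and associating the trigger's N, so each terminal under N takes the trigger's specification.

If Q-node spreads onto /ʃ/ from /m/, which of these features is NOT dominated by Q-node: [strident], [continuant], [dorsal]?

[continuant]

Q-node dominates exactly [labial], [round], [coronal], [strident], [distributed], [anterior], [dorsal], [high], [back], [voice], [spread glottis], [constricted glottis].
Of the listed options, [strident], [dorsal] are among these and would be overwritten by spreading Q-node.
[continuant] is not within the Q-node subtree (it hangs from Manner), so /ʃ/'s [continuant] value survives.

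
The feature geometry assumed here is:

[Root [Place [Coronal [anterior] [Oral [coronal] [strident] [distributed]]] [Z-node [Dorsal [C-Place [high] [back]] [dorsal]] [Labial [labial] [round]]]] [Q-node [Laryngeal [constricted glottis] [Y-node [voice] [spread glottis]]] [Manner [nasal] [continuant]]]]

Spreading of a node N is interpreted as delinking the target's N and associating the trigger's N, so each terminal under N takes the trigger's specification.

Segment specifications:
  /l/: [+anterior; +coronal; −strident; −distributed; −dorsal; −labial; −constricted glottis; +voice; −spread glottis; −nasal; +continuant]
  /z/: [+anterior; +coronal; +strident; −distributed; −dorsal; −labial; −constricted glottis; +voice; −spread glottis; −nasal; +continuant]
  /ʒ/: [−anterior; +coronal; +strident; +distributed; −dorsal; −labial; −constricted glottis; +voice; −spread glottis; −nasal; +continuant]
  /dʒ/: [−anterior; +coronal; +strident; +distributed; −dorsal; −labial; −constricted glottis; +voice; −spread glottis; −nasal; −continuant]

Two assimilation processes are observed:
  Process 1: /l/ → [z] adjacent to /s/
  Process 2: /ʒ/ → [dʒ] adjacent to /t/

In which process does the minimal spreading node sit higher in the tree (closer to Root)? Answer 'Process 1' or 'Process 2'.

In Process 1, [strident] changes, so the minimal spreading node is [strident] at depth 4.
In Process 2, [continuant] changes, so the minimal spreading node is [continuant] at depth 3.
[continuant] is closer to Root than [strident], so Process 2 spreads the higher node.

Process 2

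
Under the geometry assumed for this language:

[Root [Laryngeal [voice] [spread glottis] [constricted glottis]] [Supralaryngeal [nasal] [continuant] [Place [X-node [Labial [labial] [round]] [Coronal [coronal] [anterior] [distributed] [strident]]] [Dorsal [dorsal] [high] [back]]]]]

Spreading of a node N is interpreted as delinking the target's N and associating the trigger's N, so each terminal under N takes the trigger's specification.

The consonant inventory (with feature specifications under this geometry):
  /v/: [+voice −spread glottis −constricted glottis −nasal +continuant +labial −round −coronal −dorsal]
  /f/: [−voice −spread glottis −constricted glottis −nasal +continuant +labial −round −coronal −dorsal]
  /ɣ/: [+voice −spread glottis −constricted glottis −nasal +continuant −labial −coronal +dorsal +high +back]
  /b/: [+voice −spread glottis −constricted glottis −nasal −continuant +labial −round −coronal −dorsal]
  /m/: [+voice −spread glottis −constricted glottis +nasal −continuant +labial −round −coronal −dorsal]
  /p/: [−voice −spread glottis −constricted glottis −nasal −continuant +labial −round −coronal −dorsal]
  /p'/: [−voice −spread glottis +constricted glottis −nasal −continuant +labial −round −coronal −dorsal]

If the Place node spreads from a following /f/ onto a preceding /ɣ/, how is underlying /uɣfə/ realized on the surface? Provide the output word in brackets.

[uvfə]

The Place node dominates the terminals [labial], [round], [coronal], [anterior], [distributed], [strident], [dorsal], [high], [back].
Spreading Place from /f/ onto /ɣ/ replaces those values with /f/'s: [+labial], [−round], [−coronal], [−dorsal]. Features outside Place ([voice], [spread glottis], [constricted glottis], …) stay as in /ɣ/.
This feature bundle is that of [v], so /uɣfə/ surfaces as [uvfə].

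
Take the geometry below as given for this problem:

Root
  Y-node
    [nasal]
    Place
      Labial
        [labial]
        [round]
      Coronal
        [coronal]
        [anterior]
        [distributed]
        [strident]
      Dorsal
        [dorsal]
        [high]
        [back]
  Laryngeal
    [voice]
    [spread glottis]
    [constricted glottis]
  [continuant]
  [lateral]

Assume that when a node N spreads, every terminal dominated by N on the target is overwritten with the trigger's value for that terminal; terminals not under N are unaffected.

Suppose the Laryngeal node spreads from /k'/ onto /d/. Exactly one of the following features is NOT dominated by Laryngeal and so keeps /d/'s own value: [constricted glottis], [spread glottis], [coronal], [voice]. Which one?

[coronal]

Under this geometry, Laryngeal contains [voice], [spread glottis], [constricted glottis].
Of the listed options, [constricted glottis], [spread glottis], [voice] are among these and would be overwritten by spreading Laryngeal.
[coronal] is not within the Laryngeal subtree (it hangs from Coronal), so /d/'s [coronal] value survives.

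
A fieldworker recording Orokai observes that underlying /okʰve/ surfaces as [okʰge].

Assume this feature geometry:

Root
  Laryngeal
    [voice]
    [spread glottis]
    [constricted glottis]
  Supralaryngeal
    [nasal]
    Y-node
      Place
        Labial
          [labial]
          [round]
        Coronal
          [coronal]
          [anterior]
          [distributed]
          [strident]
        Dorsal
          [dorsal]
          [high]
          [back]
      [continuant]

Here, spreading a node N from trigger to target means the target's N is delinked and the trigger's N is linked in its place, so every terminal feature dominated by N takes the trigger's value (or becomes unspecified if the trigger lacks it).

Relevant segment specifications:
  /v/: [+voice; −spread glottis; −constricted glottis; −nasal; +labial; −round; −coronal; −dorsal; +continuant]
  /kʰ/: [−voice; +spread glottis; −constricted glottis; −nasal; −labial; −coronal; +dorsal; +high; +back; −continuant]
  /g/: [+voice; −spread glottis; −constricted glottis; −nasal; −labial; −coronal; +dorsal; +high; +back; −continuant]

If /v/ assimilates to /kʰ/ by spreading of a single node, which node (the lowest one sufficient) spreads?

Y-node

Feature comparison: [continuant], [labial], [round], [dorsal], [high], [back] differ between /v/ and [g]; the remaining terminals match.
Tracing each changed feature up the tree, the paths first meet at Y-node; any lower node misses at least one of them.
If Y-node spreads, every terminal under it takes /kʰ/'s value, producing [g] as observed.
[spread glottis], [voice] stay as in /v/ although /kʰ/ differs there, so no node dominating them spread; among the remaining candidates Y-node is the lowest that derives the output.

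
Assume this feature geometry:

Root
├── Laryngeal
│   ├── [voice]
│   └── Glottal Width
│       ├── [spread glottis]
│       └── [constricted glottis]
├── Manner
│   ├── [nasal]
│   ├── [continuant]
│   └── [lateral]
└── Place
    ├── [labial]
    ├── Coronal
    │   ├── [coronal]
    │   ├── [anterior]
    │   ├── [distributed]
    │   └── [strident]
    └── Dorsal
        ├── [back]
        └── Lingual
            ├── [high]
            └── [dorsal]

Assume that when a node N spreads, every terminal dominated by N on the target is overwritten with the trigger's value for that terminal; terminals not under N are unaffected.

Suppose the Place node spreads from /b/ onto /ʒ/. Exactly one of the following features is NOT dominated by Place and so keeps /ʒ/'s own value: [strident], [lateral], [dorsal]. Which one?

Place dominates exactly [labial], [coronal], [anterior], [distributed], [strident], [back], [high], [dorsal].
Spreading Place replaces [strident], [dorsal] with the trigger's values, since each sits inside the Place constituent.
But [lateral] is a dependent of Manner, outside Place; it is therefore untouched by the spreading.

[lateral]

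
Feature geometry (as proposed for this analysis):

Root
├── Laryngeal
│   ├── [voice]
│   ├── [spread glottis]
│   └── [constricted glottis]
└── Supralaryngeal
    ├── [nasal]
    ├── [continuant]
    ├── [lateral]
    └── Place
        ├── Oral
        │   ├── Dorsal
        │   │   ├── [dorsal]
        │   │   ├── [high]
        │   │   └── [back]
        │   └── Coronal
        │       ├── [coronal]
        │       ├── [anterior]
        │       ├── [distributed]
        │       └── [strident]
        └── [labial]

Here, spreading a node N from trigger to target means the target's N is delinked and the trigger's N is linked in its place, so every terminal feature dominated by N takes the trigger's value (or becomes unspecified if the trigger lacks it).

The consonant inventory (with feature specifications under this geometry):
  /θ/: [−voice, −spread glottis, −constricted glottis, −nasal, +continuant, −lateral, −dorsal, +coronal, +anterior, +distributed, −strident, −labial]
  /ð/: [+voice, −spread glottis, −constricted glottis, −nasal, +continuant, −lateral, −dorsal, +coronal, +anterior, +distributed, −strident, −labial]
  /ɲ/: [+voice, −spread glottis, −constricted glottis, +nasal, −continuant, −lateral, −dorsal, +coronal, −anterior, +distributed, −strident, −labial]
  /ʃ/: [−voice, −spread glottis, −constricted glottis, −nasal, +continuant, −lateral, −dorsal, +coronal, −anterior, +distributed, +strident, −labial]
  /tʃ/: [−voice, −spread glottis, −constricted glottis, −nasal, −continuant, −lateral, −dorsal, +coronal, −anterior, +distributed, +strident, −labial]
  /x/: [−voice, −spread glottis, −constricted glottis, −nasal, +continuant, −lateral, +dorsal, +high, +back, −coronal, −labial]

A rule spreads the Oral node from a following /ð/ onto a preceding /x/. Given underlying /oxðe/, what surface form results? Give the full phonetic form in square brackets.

Oral immediately or transitively dominates [dorsal], [high], [back], [coronal], [anterior], [distributed], [strident].
Spreading Oral from /ð/ onto /x/ replaces those values with /ð/'s: [−dorsal], [+coronal], [+anterior], [+distributed], [−strident]. Features outside Oral ([voice], [spread glottis], [constricted glottis], …) stay as in /x/.
This feature bundle is that of [θ], so /oxðe/ surfaces as [oθðe].

[oθðe]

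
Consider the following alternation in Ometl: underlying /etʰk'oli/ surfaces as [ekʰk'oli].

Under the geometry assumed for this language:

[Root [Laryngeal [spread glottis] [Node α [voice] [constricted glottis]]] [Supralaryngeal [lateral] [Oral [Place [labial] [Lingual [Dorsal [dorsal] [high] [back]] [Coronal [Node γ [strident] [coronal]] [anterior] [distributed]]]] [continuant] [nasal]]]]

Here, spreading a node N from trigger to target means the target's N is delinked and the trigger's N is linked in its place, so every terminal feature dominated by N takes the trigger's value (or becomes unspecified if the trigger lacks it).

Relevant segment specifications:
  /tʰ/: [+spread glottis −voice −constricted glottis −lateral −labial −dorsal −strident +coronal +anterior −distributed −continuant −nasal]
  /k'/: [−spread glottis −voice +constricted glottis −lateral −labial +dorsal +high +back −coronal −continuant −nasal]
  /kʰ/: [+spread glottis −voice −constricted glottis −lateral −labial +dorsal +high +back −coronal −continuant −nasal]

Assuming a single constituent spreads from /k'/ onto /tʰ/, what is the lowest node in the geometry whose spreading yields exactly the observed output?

Feature comparison: [coronal], [anterior], [distributed], [strident], [dorsal], [high], [back] differ between /tʰ/ and [kʰ]; the remaining terminals match.
These terminals are all dominated by Lingual, and no proper subconstituent of Lingual covers them all; Lingual is their lowest common ancestor.
If Lingual spreads, every terminal under it takes /k'/'s value, producing [kʰ] as observed.
[spread glottis], [constricted glottis] stay as in /tʰ/ although /k'/ differs there, so no node dominating them spread; among the remaining candidates Lingual is the lowest that derives the output.

Lingual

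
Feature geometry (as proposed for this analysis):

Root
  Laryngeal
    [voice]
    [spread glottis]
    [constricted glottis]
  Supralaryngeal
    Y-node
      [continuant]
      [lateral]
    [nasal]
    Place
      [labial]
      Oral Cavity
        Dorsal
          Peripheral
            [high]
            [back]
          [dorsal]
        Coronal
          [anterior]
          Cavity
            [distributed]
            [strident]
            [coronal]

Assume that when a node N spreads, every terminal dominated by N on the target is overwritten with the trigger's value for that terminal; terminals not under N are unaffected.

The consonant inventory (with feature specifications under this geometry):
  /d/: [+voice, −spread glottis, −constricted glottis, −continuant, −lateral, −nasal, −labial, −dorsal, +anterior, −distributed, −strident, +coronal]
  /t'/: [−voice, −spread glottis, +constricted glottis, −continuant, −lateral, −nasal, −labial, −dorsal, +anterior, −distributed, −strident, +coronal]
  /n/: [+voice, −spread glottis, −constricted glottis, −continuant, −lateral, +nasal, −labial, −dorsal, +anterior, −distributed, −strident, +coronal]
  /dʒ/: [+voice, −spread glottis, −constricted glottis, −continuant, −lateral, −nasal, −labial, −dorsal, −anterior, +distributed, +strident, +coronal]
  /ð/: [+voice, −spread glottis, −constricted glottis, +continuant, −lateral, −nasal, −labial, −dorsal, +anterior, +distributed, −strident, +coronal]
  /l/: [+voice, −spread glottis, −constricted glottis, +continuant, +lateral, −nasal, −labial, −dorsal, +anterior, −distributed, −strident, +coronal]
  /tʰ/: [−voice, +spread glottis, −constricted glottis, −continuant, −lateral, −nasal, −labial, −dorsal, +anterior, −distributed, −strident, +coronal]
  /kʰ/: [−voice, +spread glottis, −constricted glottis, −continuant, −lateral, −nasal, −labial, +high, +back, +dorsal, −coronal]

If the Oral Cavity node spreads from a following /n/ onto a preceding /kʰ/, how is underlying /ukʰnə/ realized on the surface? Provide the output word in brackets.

The Oral Cavity node dominates the terminals [high], [back], [dorsal], [anterior], [distributed], [strident], [coronal].
Spreading Oral Cavity from /n/ onto /kʰ/ replaces those values with /n/'s: [−dorsal], [+anterior], [−distributed], [−strident], [+coronal]. Features outside Oral Cavity ([voice], [spread glottis], [constricted glottis], …) stay as in /kʰ/.
Among the inventory, only /tʰ/ has exactly this specification, giving the surface form [utʰnə].

[utʰnə]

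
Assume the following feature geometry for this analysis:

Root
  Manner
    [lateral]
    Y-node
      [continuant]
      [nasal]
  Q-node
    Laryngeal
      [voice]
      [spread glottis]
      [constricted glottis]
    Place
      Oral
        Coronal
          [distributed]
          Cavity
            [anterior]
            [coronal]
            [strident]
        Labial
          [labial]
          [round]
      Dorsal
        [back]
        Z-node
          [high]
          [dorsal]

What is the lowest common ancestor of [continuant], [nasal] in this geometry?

Y-node

[continuant]: Root / Manner / Y-node / [continuant].
[nasal]: Root / Manner / Y-node / [nasal].
The listed terminals split across distinct daughters of Y-node, so Y-node itself is the smallest node containing them all.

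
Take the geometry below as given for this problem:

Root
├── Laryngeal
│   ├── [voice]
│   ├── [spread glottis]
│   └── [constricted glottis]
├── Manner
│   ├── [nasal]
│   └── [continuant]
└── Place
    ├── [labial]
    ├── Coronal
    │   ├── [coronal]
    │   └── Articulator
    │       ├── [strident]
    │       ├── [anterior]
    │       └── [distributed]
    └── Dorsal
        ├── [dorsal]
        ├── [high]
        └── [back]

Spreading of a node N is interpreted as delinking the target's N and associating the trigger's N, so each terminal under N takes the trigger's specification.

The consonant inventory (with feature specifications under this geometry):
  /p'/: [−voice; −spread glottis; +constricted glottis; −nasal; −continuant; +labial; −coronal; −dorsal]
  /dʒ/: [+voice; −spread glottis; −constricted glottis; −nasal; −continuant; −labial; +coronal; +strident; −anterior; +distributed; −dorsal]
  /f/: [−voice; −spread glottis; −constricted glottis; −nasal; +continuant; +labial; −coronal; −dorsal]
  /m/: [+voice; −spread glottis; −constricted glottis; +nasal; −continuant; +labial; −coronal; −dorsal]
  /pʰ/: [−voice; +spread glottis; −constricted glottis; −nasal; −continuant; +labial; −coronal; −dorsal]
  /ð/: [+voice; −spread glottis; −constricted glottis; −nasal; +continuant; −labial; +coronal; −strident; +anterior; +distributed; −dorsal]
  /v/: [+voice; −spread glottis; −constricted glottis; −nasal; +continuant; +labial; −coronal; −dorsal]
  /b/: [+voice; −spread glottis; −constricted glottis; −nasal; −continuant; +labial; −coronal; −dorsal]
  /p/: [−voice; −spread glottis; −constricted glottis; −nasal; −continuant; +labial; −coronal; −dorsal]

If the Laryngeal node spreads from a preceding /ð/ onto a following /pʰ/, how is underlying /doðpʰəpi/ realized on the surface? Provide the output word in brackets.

Laryngeal immediately or transitively dominates [voice], [spread glottis], [constricted glottis].
The target acquires /ð/'s values for everything under Laryngeal — [+voice], [−spread glottis], [−constricted glottis] — while keeping its own [nasal], [continuant], [labial], ….
This feature bundle is that of [b], so /doðpʰəpi/ surfaces as [doðbəpi].

[doðbəpi]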